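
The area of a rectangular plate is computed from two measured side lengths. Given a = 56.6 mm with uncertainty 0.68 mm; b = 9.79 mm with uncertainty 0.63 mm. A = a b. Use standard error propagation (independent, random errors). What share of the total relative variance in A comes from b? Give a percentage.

96.6%

(δA/A)² = (1·δa/a)² + (1·δb/b)²
  a term: (1×0.0120)² = 0.000144
  b term: (1×0.0644)² = 0.00414
Total = 0.00429. Share from b = 0.00414/0.00429 = 0.966.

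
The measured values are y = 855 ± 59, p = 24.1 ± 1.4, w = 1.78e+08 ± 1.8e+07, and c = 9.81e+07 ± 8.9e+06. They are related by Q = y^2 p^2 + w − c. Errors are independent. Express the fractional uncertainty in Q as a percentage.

15.7%

Let h = y^2·p^2 = 4.25e+08. δh/h = √((2·δy/y)² + (2·δp/p)²) = √(0.0190 + 0.0135) = 0.180, so δh = 7.66e+07.
Q = h + w − c: δQ = √(δh² + δw² + δc²) = √(5.87e+15 + 3.24e+14 + 7.92e+13) = 7.92e+07
Q = 5.04e+08, so δQ/Q = 7.92e+07/5.04e+08 = 0.157.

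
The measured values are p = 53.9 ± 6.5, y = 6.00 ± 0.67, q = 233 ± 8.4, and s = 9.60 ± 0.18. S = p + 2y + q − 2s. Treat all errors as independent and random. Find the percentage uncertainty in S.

3.83%

S is a linear combination, so absolute uncertainties add in quadrature:
  (δp)² = 42.2;  (2·δy)² = 1.80;  (δq)² = 70.6;  (2·δs)² = 0.130
δS = √(115) = 10.7
S = 280, so δS/S = 10.7/280 = 0.0383.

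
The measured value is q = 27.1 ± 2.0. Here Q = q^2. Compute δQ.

Q ∝ q^2, so δQ/Q = |2| · δq/q = 2 × 0.0738 = 0.148.
Q = 734, so δQ = 0.148 × 734 = 108.

108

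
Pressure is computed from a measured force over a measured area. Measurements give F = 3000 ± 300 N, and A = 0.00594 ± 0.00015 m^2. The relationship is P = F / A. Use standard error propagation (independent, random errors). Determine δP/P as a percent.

10.3%

Since P is a product/quotient, work with relative uncertainties:
  (1·δF/F)² = (1×0.100)² = 0.0100;  (-1·δA/A)² = (-1×0.0253)² = 0.000638
δP/P = √(0.0106) = 0.103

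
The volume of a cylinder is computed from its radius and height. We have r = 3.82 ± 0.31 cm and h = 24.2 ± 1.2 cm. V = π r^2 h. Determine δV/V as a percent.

Relative error in a monomial: (δV/V)² = Σ (nᵢ · δxᵢ/xᵢ)².
  (2·δr/r)² = (2×0.0812)² = 0.0263;  (1·δh/h)² = (1×0.0496)² = 0.00246
δV/V = √(0.0288) = 0.170

17.0%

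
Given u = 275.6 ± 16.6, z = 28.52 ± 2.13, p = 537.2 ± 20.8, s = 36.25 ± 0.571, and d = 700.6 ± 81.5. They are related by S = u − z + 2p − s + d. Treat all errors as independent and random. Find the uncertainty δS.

93.0

Absolute uncertainties add in quadrature for a linear combination:
  (δu)² = 276;  (δz)² = 4.54;  (2·δp)² = 1730;  (δs)² = 0.326;  (δd)² = 6640
δS = √(8650) = 93.0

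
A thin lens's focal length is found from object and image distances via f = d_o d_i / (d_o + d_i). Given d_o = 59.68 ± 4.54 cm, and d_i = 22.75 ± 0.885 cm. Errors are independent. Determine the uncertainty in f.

0.579 cm

∂f/∂d_o = (d_i/(d_o+d_i))² = 0.0762;  ∂f/∂d_i = (d_o/(d_o+d_i))² = 0.524
δf = √((∂f/∂d_o · δd_o)² + (∂f/∂d_i · δd_i)²) = √(0.120 + 0.215) = 0.579 cm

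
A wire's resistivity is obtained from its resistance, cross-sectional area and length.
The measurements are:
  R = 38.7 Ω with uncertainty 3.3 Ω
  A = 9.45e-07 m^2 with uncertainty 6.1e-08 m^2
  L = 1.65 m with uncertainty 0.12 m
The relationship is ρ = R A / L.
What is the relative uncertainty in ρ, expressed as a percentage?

Relative error in a monomial: (δρ/ρ)² = Σ (nᵢ · δxᵢ/xᵢ)².
  (1·δR/R)² = (1×0.0853)² = 0.00727;  (1·δA/A)² = (1×0.0646)² = 0.00417;  (-1·δL/L)² = (-1×0.0727)² = 0.00529
δρ/ρ = √(0.0167) = 0.129

12.9%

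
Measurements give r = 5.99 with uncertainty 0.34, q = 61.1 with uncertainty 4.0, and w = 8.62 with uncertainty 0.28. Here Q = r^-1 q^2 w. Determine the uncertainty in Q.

Each factor contributes (exponent × relative error)² to (δQ/Q)²:
  (-1·δr/r)² = (-1×0.0568)² = 0.00322;  (2·δq/q)² = (2×0.0655)² = 0.0171;  (1·δw/w)² = (1×0.0325)² = 0.00106
δQ/Q = √(0.0214) = 0.146
Q = 5370, so δQ = 0.146 × 5370 = 786.

786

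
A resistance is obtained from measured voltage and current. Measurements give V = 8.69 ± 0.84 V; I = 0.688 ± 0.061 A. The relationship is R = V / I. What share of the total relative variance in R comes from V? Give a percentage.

(δR/R)² = (1·δV/V)² + (-1·δI/I)²
  V term: (1×0.0967)² = 0.00934
  I term: (-1×0.0887)² = 0.00786
Total = 0.0172. Share from V = 0.00934/0.0172 = 0.543.

54.3%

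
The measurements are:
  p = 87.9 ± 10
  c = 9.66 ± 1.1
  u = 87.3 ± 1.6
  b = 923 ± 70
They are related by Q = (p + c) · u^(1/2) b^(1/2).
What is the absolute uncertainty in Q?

3050

Let w = p + c = 97.6. δw = √(δp² + δc²) = √(100 + 1.21) = 10.1, so δw/w = 0.103.
Q is then a monomial in w, u, b:
δQ/Q = √((δw/w)² + (½·δu/u)² + (½·δb/b)²) = √(0.0106 + 8.4e-05 + 0.00144) = 0.110
Q = 27700, so δQ = 0.110 × 27700 = 3050.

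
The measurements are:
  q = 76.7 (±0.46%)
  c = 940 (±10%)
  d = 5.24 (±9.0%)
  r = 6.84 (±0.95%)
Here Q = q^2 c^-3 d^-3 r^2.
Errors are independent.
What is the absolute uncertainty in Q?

Q is a product of powers, so relative uncertainties combine in quadrature:
  (2·δq/q)² = (2×0.00460)² = 8.46e-05;  (-3·δc/c)² = (-3×0.100)² = 0.0900;  (-3·δd/d)² = (-3×0.0900)² = 0.0729;  (2·δr/r)² = (2×0.00950)² = 0.000361
δQ/Q = √(0.163) = 0.404
Q = 2.3e-06, so δQ = 0.404 × 2.3e-06 = 9.31e-07.

9.31e-07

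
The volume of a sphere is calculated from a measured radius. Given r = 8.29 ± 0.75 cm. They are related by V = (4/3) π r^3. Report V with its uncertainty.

V ∝ r^3, so δV/V = |3| · δr/r = 3 × 0.0905 = 0.271.
V = 2390 cm^3, so δV = 0.271 × 2390 = 648 cm^3.

2390 ± 648 cm^3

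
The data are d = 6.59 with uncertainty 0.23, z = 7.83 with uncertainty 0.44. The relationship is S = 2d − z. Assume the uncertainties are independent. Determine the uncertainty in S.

Each term contributes (cᵢ δxᵢ)² to (δS)²:
  (2·δd)² = 0.212;  (δz)² = 0.194
δS = √(0.405) = 0.637

0.637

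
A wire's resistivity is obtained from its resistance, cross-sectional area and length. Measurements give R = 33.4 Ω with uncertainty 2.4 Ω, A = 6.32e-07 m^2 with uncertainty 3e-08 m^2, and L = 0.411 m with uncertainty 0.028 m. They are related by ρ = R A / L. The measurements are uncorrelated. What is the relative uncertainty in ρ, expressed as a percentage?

11.0%

ρ is a product of powers, so relative uncertainties combine in quadrature:
  (1·δR/R)² = (1×0.0719)² = 0.00516;  (1·δA/A)² = (1×0.0475)² = 0.00225;  (-1·δL/L)² = (-1×0.0681)² = 0.00464
δρ/ρ = √(0.0121) = 0.110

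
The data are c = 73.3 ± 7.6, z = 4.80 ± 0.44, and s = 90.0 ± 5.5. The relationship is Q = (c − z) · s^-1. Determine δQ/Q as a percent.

12.7%

Let u = c − z = 68.5. δu = √(δc² + δz²) = √(57.8 + 0.194) = 7.61, so δu/u = 0.111.
Q is then a monomial in u, s:
δQ/Q = √((δu/u)² + (-1·δs/s)²) = √(0.0124 + 0.00373) = 0.127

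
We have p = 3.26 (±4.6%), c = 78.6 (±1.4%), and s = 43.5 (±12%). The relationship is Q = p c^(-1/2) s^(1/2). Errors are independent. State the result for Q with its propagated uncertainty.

Since Q is a product/quotient, work with relative uncertainties:
  (1·δp/p)² = (1×0.0460)² = 0.00212;  (−½·δc/c)² = (-0.5×0.0140)² = 4.9e-05;  (½·δs/s)² = (0.5×0.120)² = 0.00360
δQ/Q = √(0.00576) = 0.0759
Q = 2.43, so δQ = 0.0759 × 2.43 = 0.184.

2.43 ± 0.184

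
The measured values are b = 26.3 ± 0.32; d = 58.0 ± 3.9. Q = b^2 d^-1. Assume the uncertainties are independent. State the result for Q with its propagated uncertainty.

Products/powers → add relative errors in quadrature, weighted by exponent:
  (2·δb/b)² = (2×0.0122)² = 0.000592;  (-1·δd/d)² = (-1×0.0672)² = 0.00452
δQ/Q = √(0.00511) = 0.0715
Q = 11.9, so δQ = 0.0715 × 11.9 = 0.853.

11.9 ± 0.853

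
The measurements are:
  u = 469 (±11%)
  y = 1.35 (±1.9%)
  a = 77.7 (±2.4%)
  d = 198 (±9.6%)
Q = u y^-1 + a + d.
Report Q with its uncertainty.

Let p = u·y^-1 = 347. δp/p = √((1·δu/u)² + (-1·δy/y)²) = √(0.0121 + 0.000361) = 0.112, so δp = 38.8.
Q = p + a + d: δQ = √(δp² + δa² + δd²) = √(1500 + 3.48 + 361) = 43.2
Q = 623.

623 ± 43.2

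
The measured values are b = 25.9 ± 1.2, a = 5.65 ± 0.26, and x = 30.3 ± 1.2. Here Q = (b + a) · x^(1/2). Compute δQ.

Let u = b + a = 31.5. δu = √(δb² + δa²) = √(1.44 + 0.0676) = 1.23, so δu/u = 0.0389.
Q is then a monomial in u, x:
δQ/Q = √((δu/u)² + (½·δx/x)²) = √(0.00151 + 0.000392) = 0.0437
Q = 174, so δQ = 0.0437 × 174 = 7.58.

7.58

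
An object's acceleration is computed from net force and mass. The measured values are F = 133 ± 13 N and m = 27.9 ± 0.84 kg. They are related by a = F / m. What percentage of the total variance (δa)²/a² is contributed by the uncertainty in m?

(δa/a)² = (1·δF/F)² + (-1·δm/m)²
  F term: (1×0.0977)² = 0.00955
  m term: (-1×0.0301)² = 0.000906
Total = 0.0105. Share from m = 0.000906/0.0105 = 0.0867.

8.67%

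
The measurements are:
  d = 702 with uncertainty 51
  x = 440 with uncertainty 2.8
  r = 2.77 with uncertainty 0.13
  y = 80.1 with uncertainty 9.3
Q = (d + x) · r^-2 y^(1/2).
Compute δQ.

Let u = d + x = 1140. δu = √(δd² + δx²) = √(2600 + 7.84) = 51.1, so δu/u = 0.0447.
Q is then a monomial in u, r, y:
δQ/Q = √((δu/u)² + (-2·δr/r)² + (½·δy/y)²) = √(0.00200 + 0.00881 + 0.00337) = 0.119
Q = 1330, so δQ = 0.119 × 1330 = 159.

159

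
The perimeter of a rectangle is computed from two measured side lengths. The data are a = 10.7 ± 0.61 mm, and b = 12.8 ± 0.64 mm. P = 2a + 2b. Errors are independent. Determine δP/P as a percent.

Sums and differences: (δP)² = Σ (cᵢ δxᵢ)².
  (2·δa)² = 1.49;  (2·δb)² = 1.64
δP = √(3.13) = 1.77 mm
P = 47.0 mm, so δP/P = 1.77/47.0 = 0.0376.

3.76%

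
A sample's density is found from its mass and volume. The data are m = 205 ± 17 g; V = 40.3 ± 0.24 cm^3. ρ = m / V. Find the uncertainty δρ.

Each factor contributes (exponent × relative error)² to (δρ/ρ)²:
  (1·δm/m)² = (1×0.0829)² = 0.00688;  (-1·δV/V)² = (-1×0.00596)² = 3.55e-05
δρ/ρ = √(0.00691) = 0.0831
ρ = 5.09 g/cm^3, so δρ = 0.0831 × 5.09 = 0.423 g/cm^3.

0.423 g/cm^3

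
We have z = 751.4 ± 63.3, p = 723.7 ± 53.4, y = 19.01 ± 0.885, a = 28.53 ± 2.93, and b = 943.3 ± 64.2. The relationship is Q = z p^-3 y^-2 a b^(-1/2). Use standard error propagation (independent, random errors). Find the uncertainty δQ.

1.41e-09

Each factor contributes (exponent × relative error)² to (δQ/Q)²:
  (1·δz/z)² = (1×0.0842)² = 0.00710;  (-3·δp/p)² = (-3×0.0738)² = 0.0490;  (-2·δy/y)² = (-2×0.0466)² = 0.00867;  (1·δa/a)² = (1×0.103)² = 0.0105;  (−½·δb/b)² = (-0.5×0.0681)² = 0.00116
δQ/Q = √(0.0765) = 0.277
Q = 5.096e-09, so δQ = 0.277 × 5.096e-09 = 1.41e-09.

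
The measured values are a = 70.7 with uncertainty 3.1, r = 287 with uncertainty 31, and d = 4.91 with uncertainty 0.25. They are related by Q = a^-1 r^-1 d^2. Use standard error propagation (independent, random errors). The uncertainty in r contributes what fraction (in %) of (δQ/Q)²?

(δQ/Q)² = (-1·δa/a)² + (-1·δr/r)² + (2·δd/d)²
  a term: (-1×0.0438)² = 0.00192
  r term: (-1×0.108)² = 0.0117
  d term: (2×0.0509)² = 0.0104
Total = 0.0240. Share from r = 0.0117/0.0240 = 0.487.

48.7%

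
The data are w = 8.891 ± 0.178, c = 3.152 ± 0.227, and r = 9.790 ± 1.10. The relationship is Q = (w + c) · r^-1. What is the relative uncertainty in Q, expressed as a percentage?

11.5%

Let u = w + c = 12.04. δu = √(δw² + δc²) = √(0.0317 + 0.0515) = 0.288, so δu/u = 0.0240.
Q is then a monomial in u, r:
δQ/Q = √((δu/u)² + (-1·δr/r)²) = √(0.000574 + 0.0126) = 0.115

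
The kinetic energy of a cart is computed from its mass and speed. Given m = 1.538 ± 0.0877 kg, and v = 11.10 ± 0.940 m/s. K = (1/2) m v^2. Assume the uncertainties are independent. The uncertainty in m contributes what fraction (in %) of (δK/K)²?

10.2%

(δK/K)² = (1·δm/m)² + (2·δv/v)²
  m term: (1×0.0570)² = 0.00325
  v term: (2×0.0847)² = 0.0287
Total = 0.0319. Share from m = 0.00325/0.0319 = 0.102.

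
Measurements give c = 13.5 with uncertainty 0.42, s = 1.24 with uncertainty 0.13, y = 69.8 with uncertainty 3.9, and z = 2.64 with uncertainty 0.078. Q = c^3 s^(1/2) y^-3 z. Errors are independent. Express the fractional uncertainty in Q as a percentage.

For a monomial Q ∝ c^3, s^(1/2), y^-3, z, fractional errors add in quadrature:
  (3·δc/c)² = (3×0.0311)² = 0.00871;  (½·δs/s)² = (0.5×0.105)² = 0.00275;  (-3·δy/y)² = (-3×0.0559)² = 0.0281;  (1·δz/z)² = (1×0.0295)² = 0.000873
δQ/Q = √(0.0404) = 0.201

20.1%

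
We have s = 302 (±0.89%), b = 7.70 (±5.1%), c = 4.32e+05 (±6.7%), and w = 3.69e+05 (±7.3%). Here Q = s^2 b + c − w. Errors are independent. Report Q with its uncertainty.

Let p = s^2·b = 7.02e+05. δp/p = √((2·δs/s)² + (1·δb/b)²) = √(0.000317 + 0.00260) = 0.0540, so δp = 37900.
Q = p + c − w: δQ = √(δp² + δc² + δw²) = √(1.44e+09 + 8.38e+08 + 7.26e+08) = 54800
Q = 7.65e+05.

(7.65 ± 0.548) × 10^5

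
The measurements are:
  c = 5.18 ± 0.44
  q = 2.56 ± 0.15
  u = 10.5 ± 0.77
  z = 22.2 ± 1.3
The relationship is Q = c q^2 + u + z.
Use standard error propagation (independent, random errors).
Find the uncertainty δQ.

Let p = c·q^2 = 33.9. δp/p = √((1·δc/c)² + (2·δq/q)²) = √(0.00722 + 0.0137) = 0.145, so δp = 4.91.
Q = p + u + z: δQ = √(δp² + δu² + δz²) = √(24.1 + 0.593 + 1.69) = 5.14

5.14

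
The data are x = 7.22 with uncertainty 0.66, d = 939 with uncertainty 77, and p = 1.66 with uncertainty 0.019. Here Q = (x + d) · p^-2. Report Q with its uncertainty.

343 ± 29.0

Let u = x + d = 946. δu = √(δx² + δd²) = √(0.436 + 5930) = 77.0, so δu/u = 0.0814.
Q is then a monomial in u, p:
δQ/Q = √((δu/u)² + (-2·δp/p)²) = √(0.00662 + 0.000524) = 0.0845
Q = 343, so δQ = 0.0845 × 343 = 29.0.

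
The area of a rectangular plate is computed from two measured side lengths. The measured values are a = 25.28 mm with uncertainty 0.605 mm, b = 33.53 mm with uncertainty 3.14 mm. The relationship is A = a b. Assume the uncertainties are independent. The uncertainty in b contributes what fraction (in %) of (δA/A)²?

(δA/A)² = (1·δa/a)² + (1·δb/b)²
  a term: (1×0.0239)² = 0.000573
  b term: (1×0.0936)² = 0.00877
Total = 0.00934. Share from b = 0.00877/0.00934 = 0.939.

93.9%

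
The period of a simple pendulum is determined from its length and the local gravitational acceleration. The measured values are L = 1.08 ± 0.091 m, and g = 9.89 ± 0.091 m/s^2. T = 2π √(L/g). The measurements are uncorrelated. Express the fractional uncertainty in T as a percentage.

Relative error in a monomial: (δT/T)² = Σ (nᵢ · δxᵢ/xᵢ)².
  (½·δL/L)² = (0.5×0.0843)² = 0.00177;  (−½·δg/g)² = (-0.5×0.00920)² = 2.12e-05
δT/T = √(0.00180) = 0.0424

4.24%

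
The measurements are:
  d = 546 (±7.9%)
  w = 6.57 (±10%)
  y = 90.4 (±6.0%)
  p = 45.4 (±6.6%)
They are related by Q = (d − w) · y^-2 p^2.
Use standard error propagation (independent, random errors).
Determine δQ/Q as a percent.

Let u = d − w = 539. δu = √(δd² + δw²) = √(1860 + 0.432) = 43.1, so δu/u = 0.0800.
Q is then a monomial in u, y, p:
δQ/Q = √((δu/u)² + (-2·δy/y)² + (2·δp/p)²) = √(0.00640 + 0.0144 + 0.0174) = 0.195

19.5%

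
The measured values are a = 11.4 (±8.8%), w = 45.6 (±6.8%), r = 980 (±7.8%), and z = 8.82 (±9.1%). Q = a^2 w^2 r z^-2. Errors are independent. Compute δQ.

Relative error in a monomial: (δQ/Q)² = Σ (nᵢ · δxᵢ/xᵢ)².
  (2·δa/a)² = (2×0.0880)² = 0.0310;  (2·δw/w)² = (2×0.0680)² = 0.0185;  (1·δr/r)² = (1×0.0780)² = 0.00608;  (-2·δz/z)² = (-2×0.0910)² = 0.0331
δQ/Q = √(0.0887) = 0.298
Q = 3.4e+06, so δQ = 0.298 × 3.4e+06 = 1.01e+06.

1.01e+06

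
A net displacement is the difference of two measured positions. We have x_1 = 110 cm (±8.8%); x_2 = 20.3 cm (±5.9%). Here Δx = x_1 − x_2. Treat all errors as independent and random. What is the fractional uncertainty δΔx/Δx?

Absolute uncertainties add in quadrature for a linear combination:
  (δx_1)² = 93.7;  (δx_2)² = 1.43
δΔx = √(95.1) = 9.75 cm
Δx = 89.7 cm, so δΔx/Δx = 9.75/89.7 = 0.109.

0.109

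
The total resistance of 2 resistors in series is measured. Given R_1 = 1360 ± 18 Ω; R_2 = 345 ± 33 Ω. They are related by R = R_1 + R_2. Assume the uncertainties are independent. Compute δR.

R is a linear combination, so absolute uncertainties add in quadrature:
  (δR_1)² = 324;  (δR_2)² = 1090
δR = √(1410) = 37.6 Ω

37.6 Ω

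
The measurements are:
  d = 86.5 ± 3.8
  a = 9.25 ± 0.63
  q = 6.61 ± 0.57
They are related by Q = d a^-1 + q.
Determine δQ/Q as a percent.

5.94%

Let p = d·a^-1 = 9.35. δp/p = √((1·δd/d)² + (-1·δa/a)²) = √(0.00193 + 0.00464) = 0.0810, so δp = 0.758.
Q = p + q: δQ = √(δp² + δq²) = √(0.574 + 0.325) = 0.948
Q = 16.0, so δQ/Q = 0.948/16.0 = 0.0594.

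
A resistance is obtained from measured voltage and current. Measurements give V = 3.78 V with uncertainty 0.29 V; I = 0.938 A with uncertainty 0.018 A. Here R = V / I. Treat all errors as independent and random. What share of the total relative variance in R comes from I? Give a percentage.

5.89%

(δR/R)² = (1·δV/V)² + (-1·δI/I)²
  V term: (1×0.0767)² = 0.00589
  I term: (-1×0.0192)² = 0.000368
Total = 0.00625. Share from I = 0.000368/0.00625 = 0.0589.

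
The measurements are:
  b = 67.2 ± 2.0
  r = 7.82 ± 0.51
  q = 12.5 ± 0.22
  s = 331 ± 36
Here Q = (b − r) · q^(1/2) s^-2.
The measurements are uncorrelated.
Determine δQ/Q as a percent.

22.0%

Let u = b − r = 59.4. δu = √(δb² + δr²) = √(4.00 + 0.260) = 2.06, so δu/u = 0.0348.
Q is then a monomial in u, q, s:
δQ/Q = √((δu/u)² + (½·δq/q)² + (-2·δs/s)²) = √(0.00121 + 7.74e-05 + 0.0473) = 0.220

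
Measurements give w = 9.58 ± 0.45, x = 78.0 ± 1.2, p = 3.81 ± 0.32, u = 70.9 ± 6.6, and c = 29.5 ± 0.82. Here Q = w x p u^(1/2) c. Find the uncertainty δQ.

78900

Products/powers → add relative errors in quadrature, weighted by exponent:
  (1·δw/w)² = (1×0.0470)² = 0.00221;  (1·δx/x)² = (1×0.0154)² = 0.000237;  (1·δp/p)² = (1×0.0840)² = 0.00705;  (½·δu/u)² = (0.5×0.0931)² = 0.00217;  (1·δc/c)² = (1×0.0278)² = 0.000773
δQ/Q = √(0.0124) = 0.112
Q = 7.07e+05, so δQ = 0.112 × 7.07e+05 = 78900.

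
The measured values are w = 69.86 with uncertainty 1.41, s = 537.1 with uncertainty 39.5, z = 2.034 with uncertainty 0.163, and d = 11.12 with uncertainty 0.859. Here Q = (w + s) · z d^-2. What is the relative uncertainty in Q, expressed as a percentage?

Let u = w + s = 607.0. δu = √(δw² + δs²) = √(1.99 + 1560) = 39.5, so δu/u = 0.0651.
Q is then a monomial in u, z, d:
δQ/Q = √((δu/u)² + (1·δz/z)² + (-2·δd/d)²) = √(0.00424 + 0.00642 + 0.0239) = 0.186

18.6%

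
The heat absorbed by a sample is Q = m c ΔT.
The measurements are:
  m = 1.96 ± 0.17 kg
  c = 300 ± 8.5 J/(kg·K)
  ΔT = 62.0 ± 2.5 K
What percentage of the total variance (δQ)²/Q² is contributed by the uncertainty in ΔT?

(δQ/Q)² = (1·δm/m)² + (1·δc/c)² + (1·δΔT/ΔT)²
  m term: (1×0.0867)² = 0.00752
  c term: (1×0.0283)² = 0.000803
  ΔT term: (1×0.0403)² = 0.00163
Total = 0.00995. Share from ΔT = 0.00163/0.00995 = 0.163.

16.3%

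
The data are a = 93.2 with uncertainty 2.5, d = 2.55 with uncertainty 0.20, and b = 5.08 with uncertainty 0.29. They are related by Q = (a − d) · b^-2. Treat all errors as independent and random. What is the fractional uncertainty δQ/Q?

Let u = a − d = 90.7. δu = √(δa² + δd²) = √(6.25 + 0.0400) = 2.51, so δu/u = 0.0277.
Q is then a monomial in u, b:
δQ/Q = √((δu/u)² + (-2·δb/b)²) = √(0.000765 + 0.0130) = 0.117

0.117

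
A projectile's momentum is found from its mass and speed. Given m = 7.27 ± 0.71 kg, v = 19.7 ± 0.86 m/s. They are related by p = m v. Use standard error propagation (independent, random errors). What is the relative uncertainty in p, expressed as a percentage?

10.7%

Products/powers → add relative errors in quadrature, weighted by exponent:
  (1·δm/m)² = (1×0.0977)² = 0.00954;  (1·δv/v)² = (1×0.0437)² = 0.00191
δp/p = √(0.0114) = 0.107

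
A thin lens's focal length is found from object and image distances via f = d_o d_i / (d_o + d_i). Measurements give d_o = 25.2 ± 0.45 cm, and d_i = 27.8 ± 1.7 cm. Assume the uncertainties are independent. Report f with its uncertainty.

∂f/∂d_o = (d_i/(d_o+d_i))² = 0.275;  ∂f/∂d_i = (d_o/(d_o+d_i))² = 0.226
δf = √((∂f/∂d_o · δd_o)² + (∂f/∂d_i · δd_i)²) = √(0.0153 + 0.148) = 0.404 cm
f = 13.2 cm.

13.2 ± 0.404 cm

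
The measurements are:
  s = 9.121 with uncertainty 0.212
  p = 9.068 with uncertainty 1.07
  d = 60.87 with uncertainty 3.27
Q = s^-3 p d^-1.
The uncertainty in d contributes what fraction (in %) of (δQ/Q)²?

13.3%

(δQ/Q)² = (-3·δs/s)² + (1·δp/p)² + (-1·δd/d)²
  s term: (-3×0.0232)² = 0.00486
  p term: (1×0.118)² = 0.0139
  d term: (-1×0.0537)² = 0.00289
Total = 0.0217. Share from d = 0.00289/0.0217 = 0.133.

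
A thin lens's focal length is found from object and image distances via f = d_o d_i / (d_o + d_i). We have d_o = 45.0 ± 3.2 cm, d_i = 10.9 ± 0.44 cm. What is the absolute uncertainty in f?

∂f/∂d_o = (d_i/(d_o+d_i))² = 0.0380;  ∂f/∂d_i = (d_o/(d_o+d_i))² = 0.648
δf = √((∂f/∂d_o · δd_o)² + (∂f/∂d_i · δd_i)²) = √(0.0148 + 0.0813) = 0.310 cm

0.310 cm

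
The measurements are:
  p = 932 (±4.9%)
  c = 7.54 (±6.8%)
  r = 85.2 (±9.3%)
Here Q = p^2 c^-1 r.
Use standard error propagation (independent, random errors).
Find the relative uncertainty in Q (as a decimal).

0.151

Since Q is a product/quotient, work with relative uncertainties:
  (2·δp/p)² = (2×0.0490)² = 0.00960;  (-1·δc/c)² = (-1×0.0680)² = 0.00462;  (1·δr/r)² = (1×0.0930)² = 0.00865
δQ/Q = √(0.0229) = 0.151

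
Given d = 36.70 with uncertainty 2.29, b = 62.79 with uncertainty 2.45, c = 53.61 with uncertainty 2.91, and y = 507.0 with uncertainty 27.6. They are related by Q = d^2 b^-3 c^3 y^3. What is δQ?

3.14e+10

Each factor contributes (exponent × relative error)² to (δQ/Q)²:
  (2·δd/d)² = (2×0.0624)² = 0.0156;  (-3·δb/b)² = (-3×0.0390)² = 0.0137;  (3·δc/c)² = (3×0.0543)² = 0.0265;  (3·δy/y)² = (3×0.0544)² = 0.0267
δQ/Q = √(0.0825) = 0.287
Q = 1.093e+11, so δQ = 0.287 × 1.093e+11 = 3.14e+10.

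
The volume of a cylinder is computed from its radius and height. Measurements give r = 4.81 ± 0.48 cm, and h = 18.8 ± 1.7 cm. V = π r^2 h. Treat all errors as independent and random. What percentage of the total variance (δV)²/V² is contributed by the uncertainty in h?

(δV/V)² = (2·δr/r)² + (1·δh/h)²
  r term: (2×0.0998)² = 0.0398
  h term: (1×0.0904)² = 0.00818
Total = 0.0480. Share from h = 0.00818/0.0480 = 0.170.

17.0%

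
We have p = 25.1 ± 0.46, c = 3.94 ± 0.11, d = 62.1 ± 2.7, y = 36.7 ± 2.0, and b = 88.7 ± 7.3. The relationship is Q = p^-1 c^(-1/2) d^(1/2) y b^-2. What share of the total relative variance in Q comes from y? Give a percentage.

(δQ/Q)² = (-1·δp/p)² + (−½·δc/c)² + (½·δd/d)² + (1·δy/y)² + (-2·δb/b)²
  p term: (-1×0.0183)² = 0.000336
  c term: (-0.5×0.0279)² = 0.000195
  d term: (0.5×0.0435)² = 0.000473
  y term: (1×0.0545)² = 0.00297
  b term: (-2×0.0823)² = 0.0271
Total = 0.0311. Share from y = 0.00297/0.0311 = 0.0956.

9.56%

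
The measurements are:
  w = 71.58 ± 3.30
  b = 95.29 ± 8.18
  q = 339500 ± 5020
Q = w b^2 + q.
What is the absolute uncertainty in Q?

Let p = w·b^2 = 650000. δp/p = √((1·δw/w)² + (2·δb/b)²) = √(0.00213 + 0.0295) = 0.178, so δp = 1.16e+05.
Q = p + q: δQ = √(δp² + δq²) = √(1.34e+10 + 2.52e+07) = 1.16e+05

1.16e+05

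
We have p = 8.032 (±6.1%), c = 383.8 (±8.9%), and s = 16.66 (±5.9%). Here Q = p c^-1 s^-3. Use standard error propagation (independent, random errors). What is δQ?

For a monomial Q ∝ p, c^-1, s^-3, fractional errors add in quadrature:
  (1·δp/p)² = (1×0.0610)² = 0.00372;  (-1·δc/c)² = (-1×0.0890)² = 0.00792;  (-3·δs/s)² = (-3×0.0590)² = 0.0313
δQ/Q = √(0.0430) = 0.207
Q = 4.526e-06, so δQ = 0.207 × 4.526e-06 = 9.38e-07.

9.38e-07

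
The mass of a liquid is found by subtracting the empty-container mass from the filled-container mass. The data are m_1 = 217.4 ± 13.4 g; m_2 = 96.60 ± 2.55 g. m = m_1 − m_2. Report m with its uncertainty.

Sums and differences: (δm)² = Σ (cᵢ δxᵢ)².
  (δm_1)² = 180;  (δm_2)² = 6.50
δm = √(186) = 13.6 g
m = 120.8 g.

120.8 ± 13.6 g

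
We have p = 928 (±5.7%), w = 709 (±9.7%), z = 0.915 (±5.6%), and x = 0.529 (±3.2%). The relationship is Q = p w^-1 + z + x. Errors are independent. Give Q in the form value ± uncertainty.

Let h = p·w^-1 = 1.31. δh/h = √((1·δp/p)² + (-1·δw/w)²) = √(0.00325 + 0.00941) = 0.113, so δh = 0.147.
Q = h + z + x: δQ = √(δh² + δz² + δx²) = √(0.0217 + 0.00263 + 0.000287) = 0.157
Q = 2.75.

2.75 ± 0.157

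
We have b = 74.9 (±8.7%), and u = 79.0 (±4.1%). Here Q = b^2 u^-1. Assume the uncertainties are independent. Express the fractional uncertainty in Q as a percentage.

Each factor contributes (exponent × relative error)² to (δQ/Q)²:
  (2·δb/b)² = (2×0.0870)² = 0.0303;  (-1·δu/u)² = (-1×0.0410)² = 0.00168
δQ/Q = √(0.0320) = 0.179

17.9%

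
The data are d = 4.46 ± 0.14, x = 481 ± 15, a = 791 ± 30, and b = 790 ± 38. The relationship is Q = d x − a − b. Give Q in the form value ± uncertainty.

564 ± 107

Let p = d·x = 2150. δp/p = √((1·δd/d)² + (1·δx/x)²) = √(0.000985 + 0.000973) = 0.0442, so δp = 94.9.
Q = p − a − b: δQ = √(δp² + δa² + δb²) = √(9010 + 900 + 1440) = 107
Q = 564.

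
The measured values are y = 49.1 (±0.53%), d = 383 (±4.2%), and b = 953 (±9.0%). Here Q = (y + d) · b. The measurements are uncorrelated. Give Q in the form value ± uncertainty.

(4.12 ± 0.401) × 10^5

Let u = y + d = 432. δu = √(δy² + δd²) = √(0.0677 + 259) = 16.1, so δu/u = 0.0372.
Q is then a monomial in u, b:
δQ/Q = √((δu/u)² + (1·δb/b)²) = √(0.00139 + 0.00810) = 0.0974
Q = 4.12e+05, so δQ = 0.0974 × 4.12e+05 = 40100.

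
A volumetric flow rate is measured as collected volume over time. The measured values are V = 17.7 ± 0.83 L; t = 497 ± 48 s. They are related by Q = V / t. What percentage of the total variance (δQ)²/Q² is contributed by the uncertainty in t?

80.9%

(δQ/Q)² = (1·δV/V)² + (-1·δt/t)²
  V term: (1×0.0469)² = 0.00220
  t term: (-1×0.0966)² = 0.00933
Total = 0.0115. Share from t = 0.00933/0.0115 = 0.809.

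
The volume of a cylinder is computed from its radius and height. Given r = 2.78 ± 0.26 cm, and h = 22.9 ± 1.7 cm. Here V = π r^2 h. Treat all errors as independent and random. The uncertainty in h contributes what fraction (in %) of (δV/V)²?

(δV/V)² = (2·δr/r)² + (1·δh/h)²
  r term: (2×0.0935)² = 0.0350
  h term: (1×0.0742)² = 0.00551
Total = 0.0405. Share from h = 0.00551/0.0405 = 0.136.

13.6%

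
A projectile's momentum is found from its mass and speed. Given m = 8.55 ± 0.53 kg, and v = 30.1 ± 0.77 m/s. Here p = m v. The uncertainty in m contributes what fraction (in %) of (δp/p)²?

(δp/p)² = (1·δm/m)² + (1·δv/v)²
  m term: (1×0.0620)² = 0.00384
  v term: (1×0.0256)² = 0.000654
Total = 0.00450. Share from m = 0.00384/0.00450 = 0.854.

85.4%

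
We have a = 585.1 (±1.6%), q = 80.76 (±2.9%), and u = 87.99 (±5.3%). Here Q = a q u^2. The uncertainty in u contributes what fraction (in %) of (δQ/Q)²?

(δQ/Q)² = (1·δa/a)² + (1·δq/q)² + (2·δu/u)²
  a term: (1×0.0160)² = 0.000256
  q term: (1×0.0290)² = 0.000841
  u term: (2×0.0530)² = 0.0112
Total = 0.0123. Share from u = 0.0112/0.0123 = 0.911.

91.1%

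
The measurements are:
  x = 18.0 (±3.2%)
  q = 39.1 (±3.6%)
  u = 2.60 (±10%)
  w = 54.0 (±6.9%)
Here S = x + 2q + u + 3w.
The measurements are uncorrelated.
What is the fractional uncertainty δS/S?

Sums and differences: (δS)² = Σ (cᵢ δxᵢ)².
  (δx)² = 0.332;  (2·δq)² = 7.93;  (δu)² = 0.0676;  (3·δw)² = 125
δS = √(133) = 11.5
S = 261, so δS/S = 11.5/261 = 0.0443.

0.0443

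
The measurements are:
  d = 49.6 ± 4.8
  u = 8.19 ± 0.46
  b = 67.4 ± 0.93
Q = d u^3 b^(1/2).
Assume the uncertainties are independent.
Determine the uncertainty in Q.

43500

Relative error in a monomial: (δQ/Q)² = Σ (nᵢ · δxᵢ/xᵢ)².
  (1·δd/d)² = (1×0.0968)² = 0.00937;  (3·δu/u)² = (3×0.0562)² = 0.0284;  (½·δb/b)² = (0.5×0.0138)² = 4.76e-05
δQ/Q = √(0.0378) = 0.194
Q = 2.24e+05, so δQ = 0.194 × 2.24e+05 = 43500.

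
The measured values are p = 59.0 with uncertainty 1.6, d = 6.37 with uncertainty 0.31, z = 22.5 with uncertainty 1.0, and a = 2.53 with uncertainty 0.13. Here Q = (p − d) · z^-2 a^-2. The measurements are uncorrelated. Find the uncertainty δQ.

Let u = p − d = 52.6. δu = √(δp² + δd²) = √(2.56 + 0.0961) = 1.63, so δu/u = 0.0310.
Q is then a monomial in u, z, a:
δQ/Q = √((δu/u)² + (-2·δz/z)² + (-2·δa/a)²) = √(0.000959 + 0.00790 + 0.0106) = 0.139
Q = 0.0162, so δQ = 0.139 × 0.0162 = 0.00226.

0.00226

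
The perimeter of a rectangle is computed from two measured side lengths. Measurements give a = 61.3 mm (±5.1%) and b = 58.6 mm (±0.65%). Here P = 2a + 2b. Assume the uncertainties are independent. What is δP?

6.30 mm

P is a linear combination, so absolute uncertainties add in quadrature:
  (2·δa)² = 39.1;  (2·δb)² = 0.580
δP = √(39.7) = 6.30 mm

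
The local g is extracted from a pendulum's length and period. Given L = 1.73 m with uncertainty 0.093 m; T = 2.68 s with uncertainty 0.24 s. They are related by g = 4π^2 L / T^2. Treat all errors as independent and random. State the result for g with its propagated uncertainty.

9.51 ± 1.78 m/s^2

g is a product of powers, so relative uncertainties combine in quadrature:
  (1·δL/L)² = (1×0.0538)² = 0.00289;  (-2·δT/T)² = (-2×0.0896)² = 0.0321
δg/g = √(0.0350) = 0.187
g = 9.51 m/s^2, so δg = 0.187 × 9.51 = 1.78 m/s^2.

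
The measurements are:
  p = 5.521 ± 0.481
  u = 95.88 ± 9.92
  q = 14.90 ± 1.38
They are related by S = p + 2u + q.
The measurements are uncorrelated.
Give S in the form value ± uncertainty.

For a sum/difference, combine absolute errors in quadrature:
  (δp)² = 0.231;  (2·δu)² = 394;  (δq)² = 1.90
δS = √(396) = 19.9
S = 212.2.

212.2 ± 19.9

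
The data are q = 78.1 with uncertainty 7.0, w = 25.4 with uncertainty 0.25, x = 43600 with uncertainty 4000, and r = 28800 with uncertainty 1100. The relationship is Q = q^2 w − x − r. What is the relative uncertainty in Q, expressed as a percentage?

34.1%

Let p = q^2·w = 1.55e+05. δp/p = √((2·δq/q)² + (1·δw/w)²) = √(0.0321 + 9.69e-05) = 0.180, so δp = 27800.
Q = p − x − r: δQ = √(δp² + δx² + δr²) = √(7.74e+08 + 1.6e+07 + 1.21e+06) = 28100
Q = 82500, so δQ/Q = 28100/82500 = 0.341.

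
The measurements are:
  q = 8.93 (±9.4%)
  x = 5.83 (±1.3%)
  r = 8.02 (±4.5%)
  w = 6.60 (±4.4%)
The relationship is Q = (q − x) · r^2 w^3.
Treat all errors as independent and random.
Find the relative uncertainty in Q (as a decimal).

0.315

Let u = q − x = 3.10. δu = √(δq² + δx²) = √(0.705 + 0.00574) = 0.843, so δu/u = 0.272.
Q is then a monomial in u, r, w:
δQ/Q = √((δu/u)² + (2·δr/r)² + (3·δw/w)²) = √(0.0739 + 0.00810 + 0.0174) = 0.315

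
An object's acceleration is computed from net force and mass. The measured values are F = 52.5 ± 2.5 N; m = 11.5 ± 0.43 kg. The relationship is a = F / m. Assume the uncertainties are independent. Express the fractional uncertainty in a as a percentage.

6.05%

Since a is a product/quotient, work with relative uncertainties:
  (1·δF/F)² = (1×0.0476)² = 0.00227;  (-1·δm/m)² = (-1×0.0374)² = 0.00140
δa/a = √(0.00367) = 0.0605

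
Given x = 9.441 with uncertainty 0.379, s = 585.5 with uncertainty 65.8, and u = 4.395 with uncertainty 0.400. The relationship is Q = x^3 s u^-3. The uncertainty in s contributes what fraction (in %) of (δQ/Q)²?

12.4%

(δQ/Q)² = (3·δx/x)² + (1·δs/s)² + (-3·δu/u)²
  x term: (3×0.0401)² = 0.0145
  s term: (1×0.112)² = 0.0126
  u term: (-3×0.0910)² = 0.0745
Total = 0.102. Share from s = 0.0126/0.102 = 0.124.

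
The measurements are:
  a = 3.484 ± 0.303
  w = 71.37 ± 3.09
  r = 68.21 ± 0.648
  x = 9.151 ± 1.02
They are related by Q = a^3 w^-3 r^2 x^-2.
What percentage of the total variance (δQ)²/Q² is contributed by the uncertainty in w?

12.5%

(δQ/Q)² = (3·δa/a)² + (-3·δw/w)² + (2·δr/r)² + (-2·δx/x)²
  a term: (3×0.0870)² = 0.0681
  w term: (-3×0.0433)² = 0.0169
  r term: (2×0.00950)² = 0.000361
  x term: (-2×0.111)² = 0.0497
Total = 0.135. Share from w = 0.0169/0.135 = 0.125.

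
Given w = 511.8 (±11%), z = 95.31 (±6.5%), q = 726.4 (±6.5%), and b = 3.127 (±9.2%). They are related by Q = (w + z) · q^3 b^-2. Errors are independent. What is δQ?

6.76e+09

Let u = w + z = 607.1. δu = √(δw² + δz²) = √(3170 + 38.4) = 56.6, so δu/u = 0.0933.
Q is then a monomial in u, q, b:
δQ/Q = √((δu/u)² + (3·δq/q)² + (-2·δb/b)²) = √(0.00870 + 0.0380 + 0.0339) = 0.284
Q = 2.38e+10, so δQ = 0.284 × 2.38e+10 = 6.76e+09.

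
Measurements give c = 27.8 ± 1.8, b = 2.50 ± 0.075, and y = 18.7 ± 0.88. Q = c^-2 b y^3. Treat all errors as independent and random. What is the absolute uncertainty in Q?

Each factor contributes (exponent × relative error)² to (δQ/Q)²:
  (-2·δc/c)² = (-2×0.0647)² = 0.0168;  (1·δb/b)² = (1×0.0300)² = 0.000900;  (3·δy/y)² = (3×0.0471)² = 0.0199
δQ/Q = √(0.0376) = 0.194
Q = 21.2, so δQ = 0.194 × 21.2 = 4.10.

4.10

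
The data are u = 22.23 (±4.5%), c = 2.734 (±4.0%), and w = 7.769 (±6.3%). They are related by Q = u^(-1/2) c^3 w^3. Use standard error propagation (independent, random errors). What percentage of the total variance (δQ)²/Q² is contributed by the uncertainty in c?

(δQ/Q)² = (−½·δu/u)² + (3·δc/c)² + (3·δw/w)²
  u term: (-0.5×0.0450)² = 0.000506
  c term: (3×0.0400)² = 0.0144
  w term: (3×0.0630)² = 0.0357
Total = 0.0506. Share from c = 0.0144/0.0506 = 0.284.

28.4%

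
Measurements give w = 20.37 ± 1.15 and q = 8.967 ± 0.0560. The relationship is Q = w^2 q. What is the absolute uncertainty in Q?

Since Q is a product/quotient, work with relative uncertainties:
  (2·δw/w)² = (2×0.0565)² = 0.0127;  (1·δq/q)² = (1×0.00625)² = 3.9e-05
δQ/Q = √(0.0128) = 0.113
Q = 3721, so δQ = 0.113 × 3721 = 421.

421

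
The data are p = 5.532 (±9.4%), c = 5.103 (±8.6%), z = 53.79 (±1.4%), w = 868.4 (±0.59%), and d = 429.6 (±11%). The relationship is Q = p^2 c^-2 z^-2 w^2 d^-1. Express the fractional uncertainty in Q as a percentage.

Relative error in a monomial: (δQ/Q)² = Σ (nᵢ · δxᵢ/xᵢ)².
  (2·δp/p)² = (2×0.0940)² = 0.0353;  (-2·δc/c)² = (-2×0.0860)² = 0.0296;  (-2·δz/z)² = (-2×0.0140)² = 0.000784;  (2·δw/w)² = (2×0.00590)² = 0.000139;  (-1·δd/d)² = (-1×0.110)² = 0.0121
δQ/Q = √(0.0780) = 0.279

27.9%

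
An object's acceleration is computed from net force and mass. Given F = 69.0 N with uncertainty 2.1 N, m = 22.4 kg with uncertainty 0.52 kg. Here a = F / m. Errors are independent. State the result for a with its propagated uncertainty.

3.08 ± 0.118 m/s^2

a is a product of powers, so relative uncertainties combine in quadrature:
  (1·δF/F)² = (1×0.0304)² = 0.000926;  (-1·δm/m)² = (-1×0.0232)² = 0.000539
δa/a = √(0.00147) = 0.0383
a = 3.08 m/s^2, so δa = 0.0383 × 3.08 = 0.118 m/s^2.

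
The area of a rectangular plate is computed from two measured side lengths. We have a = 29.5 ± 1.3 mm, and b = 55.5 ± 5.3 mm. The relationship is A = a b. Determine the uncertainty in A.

172 mm^2

Since A is a product/quotient, work with relative uncertainties:
  (1·δa/a)² = (1×0.0441)² = 0.00194;  (1·δb/b)² = (1×0.0955)² = 0.00912
δA/A = √(0.0111) = 0.105
A = 1640 mm^2, so δA = 0.105 × 1640 = 172 mm^2.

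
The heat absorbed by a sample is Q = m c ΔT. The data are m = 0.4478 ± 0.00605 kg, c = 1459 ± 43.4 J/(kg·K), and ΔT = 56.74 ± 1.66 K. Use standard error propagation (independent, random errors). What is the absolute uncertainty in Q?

1630 J

Each factor contributes (exponent × relative error)² to (δQ/Q)²:
  (1·δm/m)² = (1×0.0135)² = 0.000183;  (1·δc/c)² = (1×0.0297)² = 0.000885;  (1·δΔT/ΔT)² = (1×0.0293)² = 0.000856
δQ/Q = √(0.00192) = 0.0439
Q = 37070 J, so δQ = 0.0439 × 37070 = 1630 J.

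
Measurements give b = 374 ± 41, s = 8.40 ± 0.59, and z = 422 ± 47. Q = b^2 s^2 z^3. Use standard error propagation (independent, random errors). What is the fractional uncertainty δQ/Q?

0.424

Since Q is a product/quotient, work with relative uncertainties:
  (2·δb/b)² = (2×0.110)² = 0.0481;  (2·δs/s)² = (2×0.0702)² = 0.0197;  (3·δz/z)² = (3×0.111)² = 0.112
δQ/Q = √(0.179) = 0.424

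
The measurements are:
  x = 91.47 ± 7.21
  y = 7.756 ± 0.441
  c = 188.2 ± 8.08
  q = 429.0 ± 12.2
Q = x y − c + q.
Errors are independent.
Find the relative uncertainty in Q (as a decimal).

Let p = x·y = 709.4. δp/p = √((1·δx/x)² + (1·δy/y)²) = √(0.00621 + 0.00323) = 0.0972, so δp = 69.0.
Q = p − c + q: δQ = √(δp² + δc² + δq²) = √(4750 + 65.3 + 149) = 70.5
Q = 950.2, so δQ/Q = 70.5/950.2 = 0.0742.

0.0742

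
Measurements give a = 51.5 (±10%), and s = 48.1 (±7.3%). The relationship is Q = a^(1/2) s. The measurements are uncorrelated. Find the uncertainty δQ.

30.5

Relative error in a monomial: (δQ/Q)² = Σ (nᵢ · δxᵢ/xᵢ)².
  (½·δa/a)² = (0.5×0.100)² = 0.00250;  (1·δs/s)² = (1×0.0730)² = 0.00533
δQ/Q = √(0.00783) = 0.0885
Q = 345, so δQ = 0.0885 × 345 = 30.5.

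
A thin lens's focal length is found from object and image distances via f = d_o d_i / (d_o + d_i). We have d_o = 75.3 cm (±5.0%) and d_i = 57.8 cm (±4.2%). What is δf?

∂f/∂d_o = (d_i/(d_o+d_i))² = 0.189;  ∂f/∂d_i = (d_o/(d_o+d_i))² = 0.320
δf = √((∂f/∂d_o · δd_o)² + (∂f/∂d_i · δd_i)²) = √(0.504 + 0.604) = 1.05 cm

1.05 cm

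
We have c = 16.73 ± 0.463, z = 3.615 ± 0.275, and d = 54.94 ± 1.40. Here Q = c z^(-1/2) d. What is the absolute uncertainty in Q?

25.9

Q is a product of powers, so relative uncertainties combine in quadrature:
  (1·δc/c)² = (1×0.0277)² = 0.000766;  (−½·δz/z)² = (-0.5×0.0761)² = 0.00145;  (1·δd/d)² = (1×0.0255)² = 0.000649
δQ/Q = √(0.00286) = 0.0535
Q = 483.4, so δQ = 0.0535 × 483.4 = 25.9.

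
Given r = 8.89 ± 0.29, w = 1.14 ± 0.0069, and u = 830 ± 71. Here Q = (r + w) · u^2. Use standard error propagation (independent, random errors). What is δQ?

1.2e+06

Let h = r + w = 10.0. δh = √(δr² + δw²) = √(0.0841 + 4.76e-05) = 0.290, so δh/h = 0.0289.
Q is then a monomial in h, u:
δQ/Q = √((δh/h)² + (2·δu/u)²) = √(0.000836 + 0.0293) = 0.174
Q = 6.91e+06, so δQ = 0.174 × 6.91e+06 = 1.2e+06.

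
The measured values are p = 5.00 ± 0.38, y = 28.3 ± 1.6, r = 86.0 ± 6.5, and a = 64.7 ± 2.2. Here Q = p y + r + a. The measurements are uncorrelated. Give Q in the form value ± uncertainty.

292 ± 15.1

Let w = p·y = 142. δw/w = √((1·δp/p)² + (1·δy/y)²) = √(0.00578 + 0.00320) = 0.0947, so δw = 13.4.
Q = w + r + a: δQ = √(δw² + δr² + δa²) = √(180 + 42.2 + 4.84) = 15.1
Q = 292.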